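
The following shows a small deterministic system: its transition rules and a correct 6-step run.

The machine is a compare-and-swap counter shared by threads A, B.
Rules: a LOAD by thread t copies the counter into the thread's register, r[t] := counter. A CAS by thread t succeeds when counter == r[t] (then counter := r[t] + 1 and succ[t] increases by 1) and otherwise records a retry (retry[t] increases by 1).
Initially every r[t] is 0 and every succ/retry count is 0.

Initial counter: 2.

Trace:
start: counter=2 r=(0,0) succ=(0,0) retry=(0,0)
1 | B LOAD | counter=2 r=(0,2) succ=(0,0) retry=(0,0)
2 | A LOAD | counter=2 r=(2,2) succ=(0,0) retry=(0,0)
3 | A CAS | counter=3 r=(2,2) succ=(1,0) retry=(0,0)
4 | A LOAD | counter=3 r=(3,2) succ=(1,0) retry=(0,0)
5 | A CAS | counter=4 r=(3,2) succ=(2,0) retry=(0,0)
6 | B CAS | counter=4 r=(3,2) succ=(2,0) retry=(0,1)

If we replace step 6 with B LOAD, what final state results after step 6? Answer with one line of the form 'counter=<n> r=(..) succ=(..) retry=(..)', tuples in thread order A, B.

(re-executing from step 6 with the substitution; state before step 6: counter=4 r=(3,2) succ=(2,0) retry=(0,0))
6 | B LOAD | counter=4 r=(3,4) succ=(2,0) retry=(0,0)

counter=4 r=(3,4) succ=(2,0) retry=(0,0)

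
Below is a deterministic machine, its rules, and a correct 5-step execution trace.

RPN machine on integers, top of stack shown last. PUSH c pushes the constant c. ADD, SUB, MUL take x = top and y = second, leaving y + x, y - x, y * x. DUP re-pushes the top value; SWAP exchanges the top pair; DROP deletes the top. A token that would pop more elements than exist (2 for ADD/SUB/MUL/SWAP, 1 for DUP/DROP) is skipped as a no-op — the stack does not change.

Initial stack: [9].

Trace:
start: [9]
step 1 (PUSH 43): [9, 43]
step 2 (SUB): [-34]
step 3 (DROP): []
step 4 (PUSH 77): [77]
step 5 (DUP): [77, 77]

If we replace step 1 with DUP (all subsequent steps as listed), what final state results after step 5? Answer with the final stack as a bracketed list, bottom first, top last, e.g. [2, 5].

(re-executing from step 1 with the substitution; state before step 1: [9])
step 1 (DUP): [9, 9]
step 2 (SUB): [0]
step 3 (DROP): []
step 4 (PUSH 77): [77]
step 5 (DUP): [77, 77]

[77, 77]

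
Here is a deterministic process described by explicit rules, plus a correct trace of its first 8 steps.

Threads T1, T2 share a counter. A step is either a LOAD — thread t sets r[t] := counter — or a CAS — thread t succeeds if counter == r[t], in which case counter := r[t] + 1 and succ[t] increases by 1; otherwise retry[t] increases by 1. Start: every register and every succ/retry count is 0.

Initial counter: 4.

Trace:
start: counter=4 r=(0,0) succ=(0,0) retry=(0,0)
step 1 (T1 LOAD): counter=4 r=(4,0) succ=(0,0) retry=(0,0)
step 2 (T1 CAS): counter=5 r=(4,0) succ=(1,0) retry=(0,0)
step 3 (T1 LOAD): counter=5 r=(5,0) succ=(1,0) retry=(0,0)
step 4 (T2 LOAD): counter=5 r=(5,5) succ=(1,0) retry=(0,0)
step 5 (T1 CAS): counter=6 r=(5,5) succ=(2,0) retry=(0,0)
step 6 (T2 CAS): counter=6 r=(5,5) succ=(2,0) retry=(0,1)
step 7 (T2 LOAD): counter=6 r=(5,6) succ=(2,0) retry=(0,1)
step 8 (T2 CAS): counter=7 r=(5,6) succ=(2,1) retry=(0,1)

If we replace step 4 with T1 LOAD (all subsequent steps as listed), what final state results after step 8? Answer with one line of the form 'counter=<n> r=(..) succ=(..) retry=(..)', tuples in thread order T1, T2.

(re-executing from step 4 with the substitution; state before step 4: counter=5 r=(5,0) succ=(1,0) retry=(0,0))
step 4 (T1 LOAD): counter=5 r=(5,0) succ=(1,0) retry=(0,0)
step 5 (T1 CAS): counter=6 r=(5,0) succ=(2,0) retry=(0,0)
step 6 (T2 CAS): counter=6 r=(5,0) succ=(2,0) retry=(0,1)
step 7 (T2 LOAD): counter=6 r=(5,6) succ=(2,0) retry=(0,1)
step 8 (T2 CAS): counter=7 r=(5,6) succ=(2,1) retry=(0,1)

counter=7 r=(5,6) succ=(2,1) retry=(0,1)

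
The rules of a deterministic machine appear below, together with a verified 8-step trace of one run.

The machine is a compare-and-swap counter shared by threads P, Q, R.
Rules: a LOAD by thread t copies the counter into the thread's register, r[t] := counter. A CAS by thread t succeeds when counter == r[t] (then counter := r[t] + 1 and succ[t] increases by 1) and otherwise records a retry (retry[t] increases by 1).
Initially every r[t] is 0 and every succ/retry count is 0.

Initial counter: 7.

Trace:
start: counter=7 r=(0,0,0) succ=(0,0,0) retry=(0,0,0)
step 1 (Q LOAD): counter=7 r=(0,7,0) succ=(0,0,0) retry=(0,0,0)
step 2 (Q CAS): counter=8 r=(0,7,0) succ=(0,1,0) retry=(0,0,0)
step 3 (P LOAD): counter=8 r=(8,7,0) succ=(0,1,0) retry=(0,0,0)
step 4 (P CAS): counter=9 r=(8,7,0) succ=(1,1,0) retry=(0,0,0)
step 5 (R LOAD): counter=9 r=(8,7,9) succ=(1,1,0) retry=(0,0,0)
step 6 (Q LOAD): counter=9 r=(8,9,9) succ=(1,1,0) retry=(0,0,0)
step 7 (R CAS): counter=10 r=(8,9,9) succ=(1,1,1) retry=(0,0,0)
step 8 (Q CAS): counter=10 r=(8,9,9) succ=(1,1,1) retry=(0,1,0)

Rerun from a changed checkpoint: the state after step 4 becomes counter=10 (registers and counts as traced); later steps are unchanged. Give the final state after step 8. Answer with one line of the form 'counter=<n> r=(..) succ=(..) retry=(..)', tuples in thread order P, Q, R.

counter=11 r=(8,10,10) succ=(1,1,1) retry=(0,1,0)

state after step 4 := counter=10 r=(8,7,0) succ=(1,1,0) retry=(0,0,0)
step 5 (R LOAD): counter=10 r=(8,7,10) succ=(1,1,0) retry=(0,0,0)
step 6 (Q LOAD): counter=10 r=(8,10,10) succ=(1,1,0) retry=(0,0,0)
step 7 (R CAS): counter=11 r=(8,10,10) succ=(1,1,1) retry=(0,0,0)
step 8 (Q CAS): counter=11 r=(8,10,10) succ=(1,1,1) retry=(0,1,0)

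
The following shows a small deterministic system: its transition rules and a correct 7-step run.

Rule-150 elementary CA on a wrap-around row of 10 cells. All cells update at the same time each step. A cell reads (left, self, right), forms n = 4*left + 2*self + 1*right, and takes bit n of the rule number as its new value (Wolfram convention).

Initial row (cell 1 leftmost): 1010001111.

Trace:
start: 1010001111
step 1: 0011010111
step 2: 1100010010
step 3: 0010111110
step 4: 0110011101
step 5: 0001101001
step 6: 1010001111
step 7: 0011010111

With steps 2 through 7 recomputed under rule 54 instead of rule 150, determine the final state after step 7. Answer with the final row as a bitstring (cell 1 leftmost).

1110011100

(re-executing steps 2..7 under rule 54; state before step 2: 0011010111)
step 2: 1100111000
step 3: 0011000101
step 4: 1100101111
step 5: 0011110000
step 6: 0100001000
step 7: 1110011100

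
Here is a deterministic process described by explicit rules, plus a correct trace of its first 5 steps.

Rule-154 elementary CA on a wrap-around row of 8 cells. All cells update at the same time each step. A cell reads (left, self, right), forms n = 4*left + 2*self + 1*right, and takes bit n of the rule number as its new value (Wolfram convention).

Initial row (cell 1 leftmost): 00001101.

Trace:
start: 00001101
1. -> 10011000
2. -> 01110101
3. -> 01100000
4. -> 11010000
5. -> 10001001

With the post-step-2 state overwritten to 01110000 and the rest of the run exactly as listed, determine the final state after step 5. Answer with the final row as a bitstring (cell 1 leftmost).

state after step 2 := 01110000
3. -> 11101000
4. -> 11000101
5. -> 10101001

10101001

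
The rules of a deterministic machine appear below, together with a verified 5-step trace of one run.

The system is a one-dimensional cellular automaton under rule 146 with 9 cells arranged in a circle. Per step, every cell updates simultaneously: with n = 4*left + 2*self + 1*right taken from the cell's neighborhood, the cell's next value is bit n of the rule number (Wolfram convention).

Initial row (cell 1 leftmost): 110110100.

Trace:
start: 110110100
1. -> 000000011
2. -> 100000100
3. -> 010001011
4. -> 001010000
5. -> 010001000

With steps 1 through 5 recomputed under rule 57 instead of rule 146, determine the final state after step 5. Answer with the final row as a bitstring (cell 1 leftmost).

010101011

(re-executing steps 1..5 under rule 57; state before step 1: 110110100)
1. -> 101101010
2. -> 011010101
3. -> 110101010
4. -> 101010101
5. -> 010101011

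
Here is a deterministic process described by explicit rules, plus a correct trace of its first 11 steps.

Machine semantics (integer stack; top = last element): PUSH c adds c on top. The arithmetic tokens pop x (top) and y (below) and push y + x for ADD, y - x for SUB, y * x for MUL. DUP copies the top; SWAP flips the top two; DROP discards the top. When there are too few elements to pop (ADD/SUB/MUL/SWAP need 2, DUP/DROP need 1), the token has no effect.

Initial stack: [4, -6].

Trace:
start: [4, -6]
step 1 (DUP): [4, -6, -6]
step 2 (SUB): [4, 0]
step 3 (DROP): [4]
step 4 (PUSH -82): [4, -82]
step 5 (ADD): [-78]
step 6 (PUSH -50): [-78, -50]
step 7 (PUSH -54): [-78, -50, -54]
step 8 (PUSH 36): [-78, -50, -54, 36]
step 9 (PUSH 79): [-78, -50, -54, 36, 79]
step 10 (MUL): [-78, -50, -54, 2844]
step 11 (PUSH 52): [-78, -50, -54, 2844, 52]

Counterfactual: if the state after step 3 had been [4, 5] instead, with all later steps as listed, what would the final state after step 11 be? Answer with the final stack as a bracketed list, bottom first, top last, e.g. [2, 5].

[4, -77, -50, -54, 2844, 52]

state after step 3 := [4, 5]
step 4 (PUSH -82): [4, 5, -82]
step 5 (ADD): [4, -77]
step 6 (PUSH -50): [4, -77, -50]
step 7 (PUSH -54): [4, -77, -50, -54]
step 8 (PUSH 36): [4, -77, -50, -54, 36]
step 9 (PUSH 79): [4, -77, -50, -54, 36, 79]
step 10 (MUL): [4, -77, -50, -54, 2844]
step 11 (PUSH 52): [4, -77, -50, -54, 2844, 52]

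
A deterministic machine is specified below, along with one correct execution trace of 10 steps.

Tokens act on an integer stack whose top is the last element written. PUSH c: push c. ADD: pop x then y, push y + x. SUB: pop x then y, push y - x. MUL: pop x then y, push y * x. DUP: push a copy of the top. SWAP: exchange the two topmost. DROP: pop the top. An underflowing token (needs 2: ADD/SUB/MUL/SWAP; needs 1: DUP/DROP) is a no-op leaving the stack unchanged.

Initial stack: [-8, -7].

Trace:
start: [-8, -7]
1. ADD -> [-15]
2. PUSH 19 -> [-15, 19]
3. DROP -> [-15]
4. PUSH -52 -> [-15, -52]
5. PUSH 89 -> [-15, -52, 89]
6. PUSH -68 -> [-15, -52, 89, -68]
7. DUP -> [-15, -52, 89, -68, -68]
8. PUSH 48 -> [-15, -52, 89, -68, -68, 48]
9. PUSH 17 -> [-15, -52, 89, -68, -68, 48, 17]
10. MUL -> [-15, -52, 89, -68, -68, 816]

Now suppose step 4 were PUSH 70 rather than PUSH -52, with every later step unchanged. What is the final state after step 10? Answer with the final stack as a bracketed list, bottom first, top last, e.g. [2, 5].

[-15, 70, 89, -68, -68, 816]

(re-executing from step 4 with the substitution; state before step 4: [-15])
4. PUSH 70 -> [-15, 70]
5. PUSH 89 -> [-15, 70, 89]
6. PUSH -68 -> [-15, 70, 89, -68]
7. DUP -> [-15, 70, 89, -68, -68]
8. PUSH 48 -> [-15, 70, 89, -68, -68, 48]
9. PUSH 17 -> [-15, 70, 89, -68, -68, 48, 17]
10. MUL -> [-15, 70, 89, -68, -68, 816]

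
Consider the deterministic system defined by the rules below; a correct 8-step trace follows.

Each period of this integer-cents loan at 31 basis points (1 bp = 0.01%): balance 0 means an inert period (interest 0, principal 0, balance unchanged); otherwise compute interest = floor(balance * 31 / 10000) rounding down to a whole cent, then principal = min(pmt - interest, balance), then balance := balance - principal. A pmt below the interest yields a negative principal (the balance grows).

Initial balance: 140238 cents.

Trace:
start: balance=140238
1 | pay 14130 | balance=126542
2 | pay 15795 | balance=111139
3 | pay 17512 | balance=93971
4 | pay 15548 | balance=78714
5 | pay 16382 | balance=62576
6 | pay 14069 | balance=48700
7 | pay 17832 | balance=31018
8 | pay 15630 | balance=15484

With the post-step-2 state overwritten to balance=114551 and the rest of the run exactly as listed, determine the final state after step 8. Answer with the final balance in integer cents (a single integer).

state after step 2 := balance=114551
3 | pay 17512 | balance=97394
4 | pay 15548 | balance=82147
5 | pay 16382 | balance=66019
6 | pay 14069 | balance=52154
7 | pay 17832 | balance=34483
8 | pay 15630 | balance=18959

18959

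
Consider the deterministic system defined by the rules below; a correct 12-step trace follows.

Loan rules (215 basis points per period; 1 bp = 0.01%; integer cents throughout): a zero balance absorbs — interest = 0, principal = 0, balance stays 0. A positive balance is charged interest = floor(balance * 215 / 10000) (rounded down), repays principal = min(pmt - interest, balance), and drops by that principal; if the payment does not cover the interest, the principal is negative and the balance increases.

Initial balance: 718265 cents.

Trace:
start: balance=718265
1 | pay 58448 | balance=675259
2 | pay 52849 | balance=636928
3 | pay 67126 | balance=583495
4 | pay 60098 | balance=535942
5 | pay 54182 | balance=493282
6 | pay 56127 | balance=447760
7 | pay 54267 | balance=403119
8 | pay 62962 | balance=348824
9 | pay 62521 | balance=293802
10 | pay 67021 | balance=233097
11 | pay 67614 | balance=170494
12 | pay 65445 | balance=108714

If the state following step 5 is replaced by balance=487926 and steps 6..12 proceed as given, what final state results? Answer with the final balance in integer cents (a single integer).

state after step 5 := balance=487926
6 | pay 56127 | balance=442289
7 | pay 54267 | balance=397531
8 | pay 62962 | balance=343115
9 | pay 62521 | balance=287970
10 | pay 67021 | balance=227140
11 | pay 67614 | balance=164409
12 | pay 65445 | balance=102498

102498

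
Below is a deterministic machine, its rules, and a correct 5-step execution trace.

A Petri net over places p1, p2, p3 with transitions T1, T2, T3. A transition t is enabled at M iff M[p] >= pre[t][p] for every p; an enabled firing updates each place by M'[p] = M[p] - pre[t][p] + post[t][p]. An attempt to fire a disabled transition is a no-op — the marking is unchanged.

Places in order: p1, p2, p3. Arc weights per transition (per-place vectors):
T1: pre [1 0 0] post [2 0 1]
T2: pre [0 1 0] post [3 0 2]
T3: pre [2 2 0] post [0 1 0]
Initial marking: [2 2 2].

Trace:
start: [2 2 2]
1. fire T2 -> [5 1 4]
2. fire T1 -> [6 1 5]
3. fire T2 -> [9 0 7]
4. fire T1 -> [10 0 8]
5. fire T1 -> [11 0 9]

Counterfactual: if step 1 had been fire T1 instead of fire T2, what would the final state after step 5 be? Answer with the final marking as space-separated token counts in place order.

9 1 8

(re-executing from step 1 with the substitution; state before step 1: [2 2 2])
1. fire T1 -> [3 2 3]
2. fire T1 -> [4 2 4]
3. fire T2 -> [7 1 6]
4. fire T1 -> [8 1 7]
5. fire T1 -> [9 1 8]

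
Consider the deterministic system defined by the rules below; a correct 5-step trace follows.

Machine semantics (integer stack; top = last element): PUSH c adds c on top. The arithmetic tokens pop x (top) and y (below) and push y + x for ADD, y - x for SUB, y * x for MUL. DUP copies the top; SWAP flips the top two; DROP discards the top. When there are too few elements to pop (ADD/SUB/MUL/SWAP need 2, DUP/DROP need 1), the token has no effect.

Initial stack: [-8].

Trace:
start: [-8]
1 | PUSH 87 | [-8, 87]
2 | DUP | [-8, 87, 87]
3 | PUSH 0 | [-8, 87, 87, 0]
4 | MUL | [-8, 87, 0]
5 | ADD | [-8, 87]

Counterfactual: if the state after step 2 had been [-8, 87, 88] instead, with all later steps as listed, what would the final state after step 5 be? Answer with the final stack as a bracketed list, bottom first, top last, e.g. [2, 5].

[-8, 87]

state after step 2 := [-8, 87, 88]
3 | PUSH 0 | [-8, 87, 88, 0]
4 | MUL | [-8, 87, 0]
5 | ADD | [-8, 87]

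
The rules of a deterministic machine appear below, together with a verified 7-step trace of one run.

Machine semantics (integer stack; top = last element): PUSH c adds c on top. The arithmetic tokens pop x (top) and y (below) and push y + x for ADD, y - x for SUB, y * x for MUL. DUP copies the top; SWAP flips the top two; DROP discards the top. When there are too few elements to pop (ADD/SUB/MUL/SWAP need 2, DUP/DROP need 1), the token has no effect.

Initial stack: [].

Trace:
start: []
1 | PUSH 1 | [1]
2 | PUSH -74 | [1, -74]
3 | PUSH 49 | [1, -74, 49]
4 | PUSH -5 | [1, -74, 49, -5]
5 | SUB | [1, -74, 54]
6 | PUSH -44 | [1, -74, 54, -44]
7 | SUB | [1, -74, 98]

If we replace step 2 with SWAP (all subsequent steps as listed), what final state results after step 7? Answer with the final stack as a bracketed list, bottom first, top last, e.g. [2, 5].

(re-executing from step 2 with the substitution; state before step 2: [1])
2 | SWAP | [1]
3 | PUSH 49 | [1, 49]
4 | PUSH -5 | [1, 49, -5]
5 | SUB | [1, 54]
6 | PUSH -44 | [1, 54, -44]
7 | SUB | [1, 98]

[1, 98]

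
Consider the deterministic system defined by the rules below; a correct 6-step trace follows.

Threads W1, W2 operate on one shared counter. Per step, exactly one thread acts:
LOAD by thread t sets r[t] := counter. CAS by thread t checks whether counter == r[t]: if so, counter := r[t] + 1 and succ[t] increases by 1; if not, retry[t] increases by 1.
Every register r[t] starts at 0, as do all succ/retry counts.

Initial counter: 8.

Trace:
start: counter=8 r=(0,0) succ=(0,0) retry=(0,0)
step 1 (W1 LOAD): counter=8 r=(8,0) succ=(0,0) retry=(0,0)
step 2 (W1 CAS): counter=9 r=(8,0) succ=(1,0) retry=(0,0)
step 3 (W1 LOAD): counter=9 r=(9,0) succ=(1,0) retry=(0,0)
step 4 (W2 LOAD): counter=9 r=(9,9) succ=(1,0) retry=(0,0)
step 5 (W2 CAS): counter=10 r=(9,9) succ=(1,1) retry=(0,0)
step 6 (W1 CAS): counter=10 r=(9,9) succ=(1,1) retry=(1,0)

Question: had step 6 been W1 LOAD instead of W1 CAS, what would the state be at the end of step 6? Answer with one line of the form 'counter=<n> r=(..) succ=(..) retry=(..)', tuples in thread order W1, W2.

(re-executing from step 6 with the substitution; state before step 6: counter=10 r=(9,9) succ=(1,1) retry=(0,0))
step 6 (W1 LOAD): counter=10 r=(10,9) succ=(1,1) retry=(0,0)

counter=10 r=(10,9) succ=(1,1) retry=(0,0)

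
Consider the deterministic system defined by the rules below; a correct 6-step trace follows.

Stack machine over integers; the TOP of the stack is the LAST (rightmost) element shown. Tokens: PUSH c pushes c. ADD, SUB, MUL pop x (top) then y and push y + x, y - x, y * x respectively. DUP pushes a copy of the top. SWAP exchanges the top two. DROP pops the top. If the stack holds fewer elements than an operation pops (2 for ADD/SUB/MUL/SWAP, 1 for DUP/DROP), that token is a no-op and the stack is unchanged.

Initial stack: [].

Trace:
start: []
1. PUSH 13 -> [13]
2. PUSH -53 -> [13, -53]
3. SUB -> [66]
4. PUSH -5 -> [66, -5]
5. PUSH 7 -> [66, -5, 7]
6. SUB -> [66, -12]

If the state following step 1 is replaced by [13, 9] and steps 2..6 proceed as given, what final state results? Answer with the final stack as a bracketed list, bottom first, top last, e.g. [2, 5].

[13, 62, -12]

state after step 1 := [13, 9]
2. PUSH -53 -> [13, 9, -53]
3. SUB -> [13, 62]
4. PUSH -5 -> [13, 62, -5]
5. PUSH 7 -> [13, 62, -5, 7]
6. SUB -> [13, 62, -12]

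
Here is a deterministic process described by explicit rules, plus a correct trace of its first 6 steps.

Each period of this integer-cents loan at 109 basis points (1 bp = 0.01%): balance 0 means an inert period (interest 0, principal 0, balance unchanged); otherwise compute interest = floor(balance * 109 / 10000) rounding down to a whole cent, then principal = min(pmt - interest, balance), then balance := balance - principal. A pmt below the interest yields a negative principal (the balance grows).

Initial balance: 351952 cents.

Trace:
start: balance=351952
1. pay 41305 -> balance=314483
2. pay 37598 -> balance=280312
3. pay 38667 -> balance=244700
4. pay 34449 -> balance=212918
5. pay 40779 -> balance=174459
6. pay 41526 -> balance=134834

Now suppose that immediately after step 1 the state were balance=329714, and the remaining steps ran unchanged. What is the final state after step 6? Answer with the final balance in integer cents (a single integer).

state after step 1 := balance=329714
2. pay 37598 -> balance=295709
3. pay 38667 -> balance=260265
4. pay 34449 -> balance=228652
5. pay 40779 -> balance=190365
6. pay 41526 -> balance=150913

150913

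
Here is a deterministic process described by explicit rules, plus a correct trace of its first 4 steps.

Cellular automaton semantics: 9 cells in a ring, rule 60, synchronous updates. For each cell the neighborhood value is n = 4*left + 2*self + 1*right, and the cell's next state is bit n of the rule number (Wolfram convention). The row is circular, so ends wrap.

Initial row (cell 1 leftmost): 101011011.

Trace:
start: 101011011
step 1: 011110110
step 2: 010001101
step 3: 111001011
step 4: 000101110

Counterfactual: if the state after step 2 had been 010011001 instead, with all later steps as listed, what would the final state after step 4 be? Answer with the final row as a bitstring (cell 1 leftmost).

000111111

state after step 2 := 010011001
step 3: 111010101
step 4: 000111111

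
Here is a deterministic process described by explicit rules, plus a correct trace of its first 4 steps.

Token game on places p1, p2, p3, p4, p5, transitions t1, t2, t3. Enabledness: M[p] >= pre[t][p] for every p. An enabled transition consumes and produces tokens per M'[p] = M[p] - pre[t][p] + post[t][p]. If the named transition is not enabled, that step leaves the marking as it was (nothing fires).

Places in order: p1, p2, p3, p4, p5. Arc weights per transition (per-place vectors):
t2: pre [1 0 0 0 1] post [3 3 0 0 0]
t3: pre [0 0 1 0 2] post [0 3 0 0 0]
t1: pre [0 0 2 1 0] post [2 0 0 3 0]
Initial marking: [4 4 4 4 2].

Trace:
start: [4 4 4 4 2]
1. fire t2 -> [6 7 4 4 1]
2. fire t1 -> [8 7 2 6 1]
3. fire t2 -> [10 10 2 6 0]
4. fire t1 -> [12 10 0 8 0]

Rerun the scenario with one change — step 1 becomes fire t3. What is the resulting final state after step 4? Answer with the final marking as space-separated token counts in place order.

(re-executing from step 1 with the substitution; state before step 1: [4 4 4 4 2])
1. fire t3 -> [4 7 3 4 0]
2. fire t1 -> [6 7 1 6 0]
3. fire t2 -> [6 7 1 6 0]
4. fire t1 -> [6 7 1 6 0]

6 7 1 6 0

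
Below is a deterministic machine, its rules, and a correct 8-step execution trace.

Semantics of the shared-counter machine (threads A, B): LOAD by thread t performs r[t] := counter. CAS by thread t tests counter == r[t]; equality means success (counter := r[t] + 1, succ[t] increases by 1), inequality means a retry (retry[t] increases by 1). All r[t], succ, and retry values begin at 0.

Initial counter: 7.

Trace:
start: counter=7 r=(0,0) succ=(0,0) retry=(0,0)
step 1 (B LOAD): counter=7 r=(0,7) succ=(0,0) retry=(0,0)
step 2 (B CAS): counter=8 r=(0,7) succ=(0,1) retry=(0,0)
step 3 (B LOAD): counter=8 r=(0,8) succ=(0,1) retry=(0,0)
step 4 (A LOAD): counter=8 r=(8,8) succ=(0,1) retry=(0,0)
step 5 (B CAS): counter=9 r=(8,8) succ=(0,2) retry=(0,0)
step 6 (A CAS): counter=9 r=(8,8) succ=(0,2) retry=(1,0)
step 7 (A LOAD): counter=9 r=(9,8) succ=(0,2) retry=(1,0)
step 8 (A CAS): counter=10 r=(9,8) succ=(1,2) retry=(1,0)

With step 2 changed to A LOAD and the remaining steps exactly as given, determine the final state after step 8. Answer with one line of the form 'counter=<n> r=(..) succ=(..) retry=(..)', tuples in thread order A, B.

(re-executing from step 2 with the substitution; state before step 2: counter=7 r=(0,7) succ=(0,0) retry=(0,0))
step 2 (A LOAD): counter=7 r=(7,7) succ=(0,0) retry=(0,0)
step 3 (B LOAD): counter=7 r=(7,7) succ=(0,0) retry=(0,0)
step 4 (A LOAD): counter=7 r=(7,7) succ=(0,0) retry=(0,0)
step 5 (B CAS): counter=8 r=(7,7) succ=(0,1) retry=(0,0)
step 6 (A CAS): counter=8 r=(7,7) succ=(0,1) retry=(1,0)
step 7 (A LOAD): counter=8 r=(8,7) succ=(0,1) retry=(1,0)
step 8 (A CAS): counter=9 r=(8,7) succ=(1,1) retry=(1,0)

counter=9 r=(8,7) succ=(1,1) retry=(1,0)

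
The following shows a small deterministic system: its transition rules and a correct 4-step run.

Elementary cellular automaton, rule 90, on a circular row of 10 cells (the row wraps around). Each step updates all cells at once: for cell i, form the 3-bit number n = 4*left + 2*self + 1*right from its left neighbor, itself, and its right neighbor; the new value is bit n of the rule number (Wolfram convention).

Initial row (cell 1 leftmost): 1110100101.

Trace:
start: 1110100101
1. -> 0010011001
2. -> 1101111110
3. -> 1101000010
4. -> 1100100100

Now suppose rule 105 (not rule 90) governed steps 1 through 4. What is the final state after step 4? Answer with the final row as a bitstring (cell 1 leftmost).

0010000001

(re-executing steps 1..4 under rule 105; state before step 1: 1110100101)
1. -> 0011000011
2. -> 0011011011
3. -> 0011111111
4. -> 0010000001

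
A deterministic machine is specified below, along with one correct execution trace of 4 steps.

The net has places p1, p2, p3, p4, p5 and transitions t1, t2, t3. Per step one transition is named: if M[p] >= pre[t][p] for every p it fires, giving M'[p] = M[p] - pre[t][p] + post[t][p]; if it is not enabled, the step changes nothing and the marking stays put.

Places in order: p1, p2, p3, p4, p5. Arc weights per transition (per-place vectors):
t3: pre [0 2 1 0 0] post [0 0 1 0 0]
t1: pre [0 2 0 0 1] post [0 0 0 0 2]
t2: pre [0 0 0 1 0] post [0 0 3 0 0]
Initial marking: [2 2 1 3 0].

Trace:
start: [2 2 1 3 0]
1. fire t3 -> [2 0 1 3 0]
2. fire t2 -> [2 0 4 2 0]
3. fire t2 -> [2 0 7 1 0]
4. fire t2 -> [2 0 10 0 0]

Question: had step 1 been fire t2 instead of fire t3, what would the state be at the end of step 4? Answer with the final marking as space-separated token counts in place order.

2 2 10 0 0

(re-executing from step 1 with the substitution; state before step 1: [2 2 1 3 0])
1. fire t2 -> [2 2 4 2 0]
2. fire t2 -> [2 2 7 1 0]
3. fire t2 -> [2 2 10 0 0]
4. fire t2 -> [2 2 10 0 0]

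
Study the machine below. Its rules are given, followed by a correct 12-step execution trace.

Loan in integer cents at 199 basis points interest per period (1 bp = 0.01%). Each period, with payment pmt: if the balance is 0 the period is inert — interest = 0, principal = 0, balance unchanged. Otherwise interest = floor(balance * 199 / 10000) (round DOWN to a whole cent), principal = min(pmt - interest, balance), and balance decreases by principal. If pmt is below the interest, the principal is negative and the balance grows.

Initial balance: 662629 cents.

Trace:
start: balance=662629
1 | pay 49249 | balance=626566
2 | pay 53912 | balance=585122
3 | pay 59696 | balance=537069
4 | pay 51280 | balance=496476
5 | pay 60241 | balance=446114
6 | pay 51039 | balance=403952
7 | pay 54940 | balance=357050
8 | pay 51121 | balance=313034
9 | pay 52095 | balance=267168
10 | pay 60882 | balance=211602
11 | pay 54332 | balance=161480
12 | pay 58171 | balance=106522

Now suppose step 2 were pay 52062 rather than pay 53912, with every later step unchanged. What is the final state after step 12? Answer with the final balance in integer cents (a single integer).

(re-executing from step 2 with the substitution; state before step 2: balance=626566)
2 | pay 52062 | balance=586972
3 | pay 59696 | balance=538956
4 | pay 51280 | balance=498401
5 | pay 60241 | balance=448078
6 | pay 51039 | balance=405955
7 | pay 54940 | balance=359093
8 | pay 51121 | balance=315117
9 | pay 52095 | balance=269292
10 | pay 60882 | balance=213768
11 | pay 54332 | balance=163689
12 | pay 58171 | balance=108775

108775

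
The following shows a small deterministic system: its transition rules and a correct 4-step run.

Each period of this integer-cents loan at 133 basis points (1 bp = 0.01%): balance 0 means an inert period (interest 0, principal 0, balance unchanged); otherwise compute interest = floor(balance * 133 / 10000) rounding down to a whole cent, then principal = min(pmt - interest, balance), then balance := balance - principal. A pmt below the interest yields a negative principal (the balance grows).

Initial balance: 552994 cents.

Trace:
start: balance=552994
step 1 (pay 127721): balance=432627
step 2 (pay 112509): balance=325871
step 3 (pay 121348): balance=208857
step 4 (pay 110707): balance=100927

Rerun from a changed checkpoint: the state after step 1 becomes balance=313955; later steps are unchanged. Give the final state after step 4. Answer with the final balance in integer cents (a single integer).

state after step 1 := balance=313955
step 2 (pay 112509): balance=205621
step 3 (pay 121348): balance=87007
step 4 (pay 110707): balance=0

0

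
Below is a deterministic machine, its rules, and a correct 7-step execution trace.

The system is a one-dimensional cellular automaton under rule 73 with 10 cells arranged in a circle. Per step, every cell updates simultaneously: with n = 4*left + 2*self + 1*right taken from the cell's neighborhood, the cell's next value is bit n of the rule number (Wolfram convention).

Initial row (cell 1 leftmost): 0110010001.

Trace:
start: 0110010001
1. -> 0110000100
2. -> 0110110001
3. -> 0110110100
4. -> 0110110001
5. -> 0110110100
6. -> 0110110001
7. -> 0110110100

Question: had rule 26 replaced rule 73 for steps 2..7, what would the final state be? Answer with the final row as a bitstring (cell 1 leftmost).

1100001000

(re-executing steps 2..7 under rule 26; state before step 2: 0110000100)
2. -> 1101001010
3. -> 1000110000
4. -> 0101101001
5. -> 0001000110
6. -> 0010101101
7. -> 1100001000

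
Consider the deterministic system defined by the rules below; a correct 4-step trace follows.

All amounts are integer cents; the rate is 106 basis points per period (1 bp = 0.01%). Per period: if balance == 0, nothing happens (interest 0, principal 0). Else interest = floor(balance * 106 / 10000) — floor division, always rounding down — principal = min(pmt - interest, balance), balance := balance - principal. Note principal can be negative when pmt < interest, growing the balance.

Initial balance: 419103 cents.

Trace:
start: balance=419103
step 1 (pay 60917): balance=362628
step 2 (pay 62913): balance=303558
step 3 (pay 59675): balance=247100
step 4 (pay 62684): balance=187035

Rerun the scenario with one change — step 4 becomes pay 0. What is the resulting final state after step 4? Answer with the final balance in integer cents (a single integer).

249719

(re-executing from step 4 with the substitution; state before step 4: balance=247100)
step 4 (pay 0): balance=249719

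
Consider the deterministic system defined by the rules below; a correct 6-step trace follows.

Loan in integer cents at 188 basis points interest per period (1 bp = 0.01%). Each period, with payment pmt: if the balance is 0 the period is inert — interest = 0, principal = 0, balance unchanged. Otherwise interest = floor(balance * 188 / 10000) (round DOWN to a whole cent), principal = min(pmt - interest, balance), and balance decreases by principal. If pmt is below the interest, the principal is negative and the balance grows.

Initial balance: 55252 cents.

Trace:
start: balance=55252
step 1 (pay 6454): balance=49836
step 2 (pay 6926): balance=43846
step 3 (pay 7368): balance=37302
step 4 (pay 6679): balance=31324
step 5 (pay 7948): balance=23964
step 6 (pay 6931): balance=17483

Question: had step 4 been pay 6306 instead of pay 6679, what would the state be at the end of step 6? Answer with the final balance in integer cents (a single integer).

17870

(re-executing from step 4 with the substitution; state before step 4: balance=37302)
step 4 (pay 6306): balance=31697
step 5 (pay 7948): balance=24344
step 6 (pay 6931): balance=17870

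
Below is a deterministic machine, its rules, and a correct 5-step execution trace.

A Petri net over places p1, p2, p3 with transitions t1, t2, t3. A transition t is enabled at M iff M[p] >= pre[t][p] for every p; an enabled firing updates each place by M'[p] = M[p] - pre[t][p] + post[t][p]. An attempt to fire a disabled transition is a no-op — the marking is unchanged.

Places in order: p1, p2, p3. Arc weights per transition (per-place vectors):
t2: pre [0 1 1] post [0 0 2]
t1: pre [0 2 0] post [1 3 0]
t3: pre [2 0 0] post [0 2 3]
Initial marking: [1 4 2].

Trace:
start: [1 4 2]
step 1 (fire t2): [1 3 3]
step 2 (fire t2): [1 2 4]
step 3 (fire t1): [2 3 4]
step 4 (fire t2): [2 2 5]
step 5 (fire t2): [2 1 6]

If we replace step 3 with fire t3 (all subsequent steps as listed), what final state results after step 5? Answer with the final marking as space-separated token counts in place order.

1 0 6

(re-executing from step 3 with the substitution; state before step 3: [1 2 4])
step 3 (fire t3): [1 2 4]
step 4 (fire t2): [1 1 5]
step 5 (fire t2): [1 0 6]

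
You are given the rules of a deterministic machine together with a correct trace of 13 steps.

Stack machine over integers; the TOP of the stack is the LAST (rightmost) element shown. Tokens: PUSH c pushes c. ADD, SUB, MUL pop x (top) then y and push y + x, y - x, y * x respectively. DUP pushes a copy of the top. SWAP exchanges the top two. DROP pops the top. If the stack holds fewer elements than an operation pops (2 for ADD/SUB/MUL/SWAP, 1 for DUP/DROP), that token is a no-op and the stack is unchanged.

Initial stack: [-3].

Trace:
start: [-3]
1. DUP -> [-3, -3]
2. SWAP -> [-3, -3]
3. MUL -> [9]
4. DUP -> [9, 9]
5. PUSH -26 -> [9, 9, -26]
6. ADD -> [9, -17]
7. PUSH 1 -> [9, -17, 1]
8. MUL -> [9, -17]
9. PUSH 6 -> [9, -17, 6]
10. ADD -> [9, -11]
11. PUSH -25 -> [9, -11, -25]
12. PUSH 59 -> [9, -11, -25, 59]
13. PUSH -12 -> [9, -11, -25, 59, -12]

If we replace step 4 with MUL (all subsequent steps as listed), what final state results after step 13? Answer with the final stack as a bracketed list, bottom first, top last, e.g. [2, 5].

(re-executing from step 4 with the substitution; state before step 4: [9])
4. MUL -> [9]
5. PUSH -26 -> [9, -26]
6. ADD -> [-17]
7. PUSH 1 -> [-17, 1]
8. MUL -> [-17]
9. PUSH 6 -> [-17, 6]
10. ADD -> [-11]
11. PUSH -25 -> [-11, -25]
12. PUSH 59 -> [-11, -25, 59]
13. PUSH -12 -> [-11, -25, 59, -12]

[-11, -25, 59, -12]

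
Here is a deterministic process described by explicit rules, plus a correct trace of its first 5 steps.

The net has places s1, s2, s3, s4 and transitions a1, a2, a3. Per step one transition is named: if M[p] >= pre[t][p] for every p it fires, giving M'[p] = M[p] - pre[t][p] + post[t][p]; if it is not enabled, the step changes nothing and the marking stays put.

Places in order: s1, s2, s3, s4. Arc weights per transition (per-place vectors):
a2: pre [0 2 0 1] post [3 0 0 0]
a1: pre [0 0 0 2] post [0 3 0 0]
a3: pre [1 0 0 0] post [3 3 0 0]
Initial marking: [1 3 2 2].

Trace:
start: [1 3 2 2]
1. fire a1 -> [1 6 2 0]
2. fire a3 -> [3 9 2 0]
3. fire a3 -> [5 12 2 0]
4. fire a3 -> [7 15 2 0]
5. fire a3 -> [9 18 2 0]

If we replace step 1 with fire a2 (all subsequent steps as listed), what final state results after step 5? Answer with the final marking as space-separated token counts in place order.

12 13 2 1

(re-executing from step 1 with the substitution; state before step 1: [1 3 2 2])
1. fire a2 -> [4 1 2 1]
2. fire a3 -> [6 4 2 1]
3. fire a3 -> [8 7 2 1]
4. fire a3 -> [10 10 2 1]
5. fire a3 -> [12 13 2 1]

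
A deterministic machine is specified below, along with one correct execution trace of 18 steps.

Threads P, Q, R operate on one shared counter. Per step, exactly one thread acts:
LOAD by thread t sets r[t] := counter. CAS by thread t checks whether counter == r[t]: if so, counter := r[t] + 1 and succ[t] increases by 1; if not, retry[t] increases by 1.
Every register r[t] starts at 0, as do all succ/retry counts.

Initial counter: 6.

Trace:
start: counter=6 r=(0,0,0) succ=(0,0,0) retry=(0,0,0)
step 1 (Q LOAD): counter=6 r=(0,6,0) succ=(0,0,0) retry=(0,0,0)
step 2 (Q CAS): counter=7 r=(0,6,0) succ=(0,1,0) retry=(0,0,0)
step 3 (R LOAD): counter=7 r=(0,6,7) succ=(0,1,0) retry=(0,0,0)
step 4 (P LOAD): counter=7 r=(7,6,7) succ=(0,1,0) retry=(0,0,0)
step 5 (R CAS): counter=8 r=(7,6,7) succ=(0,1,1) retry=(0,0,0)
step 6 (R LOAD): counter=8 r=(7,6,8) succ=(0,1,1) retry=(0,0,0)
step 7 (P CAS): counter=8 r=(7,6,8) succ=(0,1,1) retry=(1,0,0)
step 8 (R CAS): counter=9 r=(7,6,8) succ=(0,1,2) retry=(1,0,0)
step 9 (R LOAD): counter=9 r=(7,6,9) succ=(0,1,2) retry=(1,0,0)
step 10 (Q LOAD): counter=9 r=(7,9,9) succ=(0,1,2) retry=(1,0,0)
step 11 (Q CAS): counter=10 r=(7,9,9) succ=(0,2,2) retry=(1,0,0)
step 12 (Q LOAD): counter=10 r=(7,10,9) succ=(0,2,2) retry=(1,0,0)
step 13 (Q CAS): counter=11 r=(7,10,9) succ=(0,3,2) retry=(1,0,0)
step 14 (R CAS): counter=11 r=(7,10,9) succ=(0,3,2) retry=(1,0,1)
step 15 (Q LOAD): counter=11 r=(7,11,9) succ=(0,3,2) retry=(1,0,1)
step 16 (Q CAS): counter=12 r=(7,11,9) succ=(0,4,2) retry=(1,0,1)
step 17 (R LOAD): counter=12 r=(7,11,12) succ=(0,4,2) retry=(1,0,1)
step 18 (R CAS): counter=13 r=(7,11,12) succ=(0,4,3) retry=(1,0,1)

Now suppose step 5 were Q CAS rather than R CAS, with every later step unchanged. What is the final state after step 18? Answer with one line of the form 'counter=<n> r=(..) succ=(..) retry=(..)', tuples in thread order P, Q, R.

counter=12 r=(7,10,11) succ=(1,4,1) retry=(0,1,2)

(re-executing from step 5 with the substitution; state before step 5: counter=7 r=(7,6,7) succ=(0,1,0) retry=(0,0,0))
step 5 (Q CAS): counter=7 r=(7,6,7) succ=(0,1,0) retry=(0,1,0)
step 6 (R LOAD): counter=7 r=(7,6,7) succ=(0,1,0) retry=(0,1,0)
step 7 (P CAS): counter=8 r=(7,6,7) succ=(1,1,0) retry=(0,1,0)
step 8 (R CAS): counter=8 r=(7,6,7) succ=(1,1,0) retry=(0,1,1)
step 9 (R LOAD): counter=8 r=(7,6,8) succ=(1,1,0) retry=(0,1,1)
step 10 (Q LOAD): counter=8 r=(7,8,8) succ=(1,1,0) retry=(0,1,1)
step 11 (Q CAS): counter=9 r=(7,8,8) succ=(1,2,0) retry=(0,1,1)
step 12 (Q LOAD): counter=9 r=(7,9,8) succ=(1,2,0) retry=(0,1,1)
step 13 (Q CAS): counter=10 r=(7,9,8) succ=(1,3,0) retry=(0,1,1)
step 14 (R CAS): counter=10 r=(7,9,8) succ=(1,3,0) retry=(0,1,2)
step 15 (Q LOAD): counter=10 r=(7,10,8) succ=(1,3,0) retry=(0,1,2)
step 16 (Q CAS): counter=11 r=(7,10,8) succ=(1,4,0) retry=(0,1,2)
step 17 (R LOAD): counter=11 r=(7,10,11) succ=(1,4,0) retry=(0,1,2)
step 18 (R CAS): counter=12 r=(7,10,11) succ=(1,4,1) retry=(0,1,2)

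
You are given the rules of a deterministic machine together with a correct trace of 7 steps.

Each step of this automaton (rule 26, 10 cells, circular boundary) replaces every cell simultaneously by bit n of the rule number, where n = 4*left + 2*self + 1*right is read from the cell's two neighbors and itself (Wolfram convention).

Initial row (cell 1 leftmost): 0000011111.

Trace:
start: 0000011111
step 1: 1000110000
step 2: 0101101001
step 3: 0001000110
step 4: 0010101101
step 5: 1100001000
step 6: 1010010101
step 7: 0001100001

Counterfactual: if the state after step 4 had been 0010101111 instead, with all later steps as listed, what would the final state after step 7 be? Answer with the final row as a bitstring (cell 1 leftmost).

state after step 4 := 0010101111
step 5: 1100001000
step 6: 1010010101
step 7: 0001100001

0001100001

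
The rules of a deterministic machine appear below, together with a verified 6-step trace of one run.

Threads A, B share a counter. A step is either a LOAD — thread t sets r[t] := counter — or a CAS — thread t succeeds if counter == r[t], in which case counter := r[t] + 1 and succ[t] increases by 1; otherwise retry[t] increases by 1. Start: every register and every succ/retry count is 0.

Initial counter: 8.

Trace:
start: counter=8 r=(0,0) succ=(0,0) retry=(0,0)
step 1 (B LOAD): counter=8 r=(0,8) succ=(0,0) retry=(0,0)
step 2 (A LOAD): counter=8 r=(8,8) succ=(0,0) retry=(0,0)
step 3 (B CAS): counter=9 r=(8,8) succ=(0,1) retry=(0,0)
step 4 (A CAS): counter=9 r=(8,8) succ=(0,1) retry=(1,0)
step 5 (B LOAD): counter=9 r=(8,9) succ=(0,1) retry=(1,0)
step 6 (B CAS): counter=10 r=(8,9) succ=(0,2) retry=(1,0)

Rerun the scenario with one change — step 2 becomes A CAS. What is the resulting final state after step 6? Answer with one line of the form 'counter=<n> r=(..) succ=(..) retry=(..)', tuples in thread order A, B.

(re-executing from step 2 with the substitution; state before step 2: counter=8 r=(0,8) succ=(0,0) retry=(0,0))
step 2 (A CAS): counter=8 r=(0,8) succ=(0,0) retry=(1,0)
step 3 (B CAS): counter=9 r=(0,8) succ=(0,1) retry=(1,0)
step 4 (A CAS): counter=9 r=(0,8) succ=(0,1) retry=(2,0)
step 5 (B LOAD): counter=9 r=(0,9) succ=(0,1) retry=(2,0)
step 6 (B CAS): counter=10 r=(0,9) succ=(0,2) retry=(2,0)

counter=10 r=(0,9) succ=(0,2) retry=(2,0)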